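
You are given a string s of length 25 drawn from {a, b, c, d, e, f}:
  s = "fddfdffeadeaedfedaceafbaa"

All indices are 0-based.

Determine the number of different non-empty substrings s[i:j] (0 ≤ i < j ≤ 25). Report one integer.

299

rank | idx | suffix
   0 |  24 | a
   1 |  23 | aa
   2 |  17 | aceafbaa
   3 |   8 | adeaedfedaceafbaa
   4 |  11 | aedfedaceafbaa
   5 |  20 | afbaa
   6 |  22 | baa
   7 |  18 | ceafbaa
   8 |  16 | daceafbaa
   9 |   1 | ddfdffeadeaedfedaceafbaa
  10 |   9 | deaedfedaceafbaa
  11 |   2 | dfdffeadeaedfedaceafbaa
  12 |  13 | dfedaceafbaa
  13 |   4 | dffeadeaedfedaceafbaa
  14 |   7 | eadeaedfedaceafbaa
  15 |  10 | eaedfedaceafbaa
  16 |  19 | eafbaa
  17 |  15 | edaceafbaa
  18 |  12 | edfedaceafbaa
  19 |  21 | fbaa
  20 |   0 | fddfdffeadeaedfedaceafbaa
  21 |   3 | fdffeadeaedfedaceafbaa
  22 |   6 | feadeaedfedaceafbaa
  23 |  14 | fedaceafbaa
  24 |   5 | ffeadeaedfedaceafbaa

SA = [24, 23, 17, 8, 11, 20, 22, 18, 16, 1, 9, 2, 13, 4, 7, 10, 19, 15, 12, 21, 0, 3, 6, 14, 5]
i: (SA[i-1],SA[i]) lcp shared
  1: (24,23) 1 'a'
  2: (23,17) 1 'a'
  3: (17,8) 1 'a'
  4: (8,11) 1 'a'
  5: (11,20) 1 'a'
  6: (20,22) 0 ''
  7: (22,18) 0 ''
  8: (18,16) 0 ''
  9: (16,1) 1 'd'
  10: (1,9) 1 'd'
  11: (9,2) 1 'd'
  12: (2,13) 2 'df'
  13: (13,4) 2 'df'
  14: (4,7) 0 ''
  15: (7,10) 2 'ea'
  16: (10,19) 2 'ea'
  17: (19,15) 1 'e'
  18: (15,12) 2 'ed'
  19: (12,21) 0 ''
  20: (21,0) 1 'f'
  21: (0,3) 2 'fd'
  22: (3,6) 1 'f'
  23: (6,14) 2 'fe'
  24: (14,5) 1 'f'

n(n+1)/2 = 25·26/2 = 325
Σ LCP = 0 + 1 + 1 + 1 + 1 + 1 + 0 + 0 + 0 + 1 + 1 + 1 + 2 + 2 + 0 + 2 + 2 + 1 + 2 + 0 + 1 + 2 + 1 + 2 + 1 = 26
distinct = 325 − 26 = 299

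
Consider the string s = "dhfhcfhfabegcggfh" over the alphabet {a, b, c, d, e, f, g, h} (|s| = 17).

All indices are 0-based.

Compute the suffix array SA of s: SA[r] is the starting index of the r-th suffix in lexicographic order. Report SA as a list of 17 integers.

rank | idx | suffix
   0 |   8 | abegcggfh
   1 |   9 | begcggfh
   2 |   4 | cfhfabegcggfh
   3 |  12 | cggfh
   4 |   0 | dhfhcfhfabegcggfh
   5 |  10 | egcggfh
   6 |   7 | fabegcggfh
   7 |  15 | fh
   8 |   2 | fhcfhfabegcggfh
   9 |   5 | fhfabegcggfh
  10 |  11 | gcggfh
  11 |  14 | gfh
  12 |  13 | ggfh
  13 |  16 | h
  14 |   3 | hcfhfabegcggfh
  15 |   6 | hfabegcggfh
  16 |   1 | hfhcfhfabegcggfh

[8, 9, 4, 12, 0, 10, 7, 15, 2, 5, 11, 14, 13, 16, 3, 6, 1]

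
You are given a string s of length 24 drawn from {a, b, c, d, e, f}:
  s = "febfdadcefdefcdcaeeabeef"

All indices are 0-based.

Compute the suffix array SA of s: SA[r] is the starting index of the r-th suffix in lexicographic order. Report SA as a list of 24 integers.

[19, 5, 16, 20, 2, 15, 13, 7, 4, 14, 6, 10, 18, 1, 17, 21, 22, 11, 8, 23, 12, 3, 9, 0]

sorted suffixes:
  #0 SA[0]=19  'abeef'
  #1 SA[1]=5  'adcefdefcdcaeeabeef'
  #2 SA[2]=16  'aeeabeef'
  #3 SA[3]=20  'beef'
  #4 SA[4]=2  'bfdadcefdefcdcaeeabeef'
  #5 SA[5]=15  'caeeabeef'
  #6 SA[6]=13  'cdcaeeabeef'
  #7 SA[7]=7  'cefdefcdcaeeabeef'
  #8 SA[8]=4  'dadcefdefcdcaeeabeef'
  #9 SA[9]=14  'dcaeeabeef'
  #10 SA[10]=6  'dcefdefcdcaeeabeef'
  #11 SA[11]=10  'defcdcaeeabeef'
  #12 SA[12]=18  'eabeef'
  #13 SA[13]=1  'ebfdadcefdefcdcaeeabeef'
  #14 SA[14]=17  'eeabeef'
  #15 SA[15]=21  'eef'
  #16 SA[16]=22  'ef'
  #17 SA[17]=11  'efcdcaeeabeef'
  #18 SA[18]=8  'efdefcdcaeeabeef'
  #19 SA[19]=23  'f'
  #20 SA[20]=12  'fcdcaeeabeef'
  #21 SA[21]=3  'fdadcefdefcdcaeeabeef'
  #22 SA[22]=9  'fdefcdcaeeabeef'
  #23 SA[23]=0  'febfdadcefdefcdcaeeabeef'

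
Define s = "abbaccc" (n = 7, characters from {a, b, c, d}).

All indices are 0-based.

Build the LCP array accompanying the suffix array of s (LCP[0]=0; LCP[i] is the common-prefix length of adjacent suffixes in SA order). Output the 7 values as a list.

rank→(start, suffix):
  0 → (0, 'abbaccc')
  1 → (3, 'accc')
  2 → (2, 'baccc')
  3 → (1, 'bbaccc')
  4 → (6, 'c')
  5 → (5, 'cc')
  6 → (4, 'ccc')

SA = [0, 3, 2, 1, 6, 5, 4]
[i] adj suffixes → lcp
  [1] 0/3 → 1 ('a')
  [2] 3/2 → 0 ('')
  [3] 2/1 → 1 ('b')
  [4] 1/6 → 0 ('')
  [5] 6/5 → 1 ('c')
  [6] 5/4 → 2 ('cc')

[0, 1, 0, 1, 0, 1, 2]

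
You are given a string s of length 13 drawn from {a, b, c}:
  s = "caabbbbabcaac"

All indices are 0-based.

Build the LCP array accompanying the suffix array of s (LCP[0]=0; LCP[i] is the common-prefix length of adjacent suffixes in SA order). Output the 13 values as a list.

[0, 2, 1, 2, 1, 0, 1, 2, 3, 1, 0, 1, 3]

rank | idx | suffix
   0 |   1 | aabbbbabcaac
   1 |  10 | aac
   2 |   2 | abbbbabcaac
   3 |   7 | abcaac
   4 |  11 | ac
   5 |   6 | babcaac
   6 |   5 | bbabcaac
   7 |   4 | bbbabcaac
   8 |   3 | bbbbabcaac
   9 |   8 | bcaac
  10 |  12 | c
  11 |   0 | caabbbbabcaac
  12 |   9 | caac

SA = [1, 10, 2, 7, 11, 6, 5, 4, 3, 8, 12, 0, 9]
[i] adj suffixes → lcp
  [1] 1/10 → 2 ('aa')
  [2] 10/2 → 1 ('a')
  [3] 2/7 → 2 ('ab')
  [4] 7/11 → 1 ('a')
  [5] 11/6 → 0 ('')
  [6] 6/5 → 1 ('b')
  [7] 5/4 → 2 ('bb')
  [8] 4/3 → 3 ('bbb')
  [9] 3/8 → 1 ('b')
  [10] 8/12 → 0 ('')
  [11] 12/0 → 1 ('c')
  [12] 0/9 → 3 ('caa')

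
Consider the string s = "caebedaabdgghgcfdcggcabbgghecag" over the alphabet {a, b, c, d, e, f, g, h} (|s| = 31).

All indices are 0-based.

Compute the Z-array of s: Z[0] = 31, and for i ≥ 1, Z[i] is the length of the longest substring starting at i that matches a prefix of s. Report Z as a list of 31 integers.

[31, 0, 0, 0, 0, 0, 0, 0, 0, 0, 0, 0, 0, 0, 1, 0, 0, 1, 0, 0, 2, 0, 0, 0, 0, 0, 0, 0, 2, 0, 0]

Z[0]=31
i=1: i≥r, start 0; Z[1]=0
i=2: i≥r, start 0; Z[2]=0
i=3: i≥r, start 0; Z[3]=0
i=4: i≥r, start 0; Z[4]=0
i=5: i≥r, start 0; Z[5]=0
i=6: i≥r, start 0; Z[6]=0
i=7: i≥r, start 0; Z[7]=0
i=8: i≥r, start 0; Z[8]=0
i=9: i≥r, start 0; Z[9]=0
i=10: i≥r, start 0; Z[10]=0
i=11: i≥r, start 0; Z[11]=0
i=12: i≥r, start 0; Z[12]=0
i=13: i≥r, start 0; Z[13]=0
i=14: i≥r, start 0; Z[14]=1 grow→box=[14,15)
i=15: i≥r, start 0; Z[15]=0
i=16: i≥r, start 0; Z[16]=0
i=17: i≥r, start 0; Z[17]=1 grow→box=[17,18)
i=18: i≥r, start 0; Z[18]=0
i=19: i≥r, start 0; Z[19]=0
i=20: i≥r, start 0; Z[20]=2 grow→box=[20,22)
i=21: min(r-i=1, Z[1]=0)=0; Z[21]=0
i=22: i≥r, start 0; Z[22]=0
i=23: i≥r, start 0; Z[23]=0
i=24: i≥r, start 0; Z[24]=0
i=25: i≥r, start 0; Z[25]=0
i=26: i≥r, start 0; Z[26]=0
i=27: i≥r, start 0; Z[27]=0
i=28: i≥r, start 0; Z[28]=2 grow→box=[28,30)
i=29: min(r-i=1, Z[1]=0)=0; Z[29]=0
i=30: i≥r, start 0; Z[30]=0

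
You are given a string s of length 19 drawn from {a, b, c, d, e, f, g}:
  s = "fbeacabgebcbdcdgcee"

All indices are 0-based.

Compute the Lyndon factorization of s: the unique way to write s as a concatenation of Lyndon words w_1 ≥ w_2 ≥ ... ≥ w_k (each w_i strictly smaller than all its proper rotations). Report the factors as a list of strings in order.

emit factor 1: 'f' (i=0, period=1)
emit factor 2: 'be' (i=1, period=2)
emit factor 3: 'ac' (i=3, period=2)
emit factor 4: 'abgebcbdcdgcee' (i=5, period=14)

["f", "be", "ac", "abgebcbdcdgcee"]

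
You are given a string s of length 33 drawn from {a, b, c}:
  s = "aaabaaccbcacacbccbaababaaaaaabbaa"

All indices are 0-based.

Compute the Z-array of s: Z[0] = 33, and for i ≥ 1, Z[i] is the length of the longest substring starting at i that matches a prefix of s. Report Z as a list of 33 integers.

[33, 2, 1, 0, 2, 1, 0, 0, 0, 0, 1, 0, 1, 0, 0, 0, 0, 0, 2, 1, 0, 1, 0, 3, 3, 3, 4, 2, 1, 0, 0, 2, 1]

Z[0]=33
i=1: i≥r, start 0; Z[1]=2 extend→box=[1,3)
i=2: min(r-i=1, Z[1]=2)=1; Z[2]=1
i=3: i≥r, start 0; Z[3]=0
i=4: i≥r, start 0; Z[4]=2 extend→box=[4,6)
i=5: min(r-i=1, Z[1]=2)=1; Z[5]=1
i=6: i≥r, start 0; Z[6]=0
i=7: i≥r, start 0; Z[7]=0
i=8: i≥r, start 0; Z[8]=0
i=9: i≥r, start 0; Z[9]=0
i=10: i≥r, start 0; Z[10]=1 extend→box=[10,11)
i=11: i≥r, start 0; Z[11]=0
i=12: i≥r, start 0; Z[12]=1 extend→box=[12,13)
i=13: i≥r, start 0; Z[13]=0
i=14: i≥r, start 0; Z[14]=0
i=15: i≥r, start 0; Z[15]=0
i=16: i≥r, start 0; Z[16]=0
i=17: i≥r, start 0; Z[17]=0
i=18: i≥r, start 0; Z[18]=2 extend→box=[18,20)
i=19: min(r-i=1, Z[1]=2)=1; Z[19]=1
i=20: i≥r, start 0; Z[20]=0
i=21: i≥r, start 0; Z[21]=1 extend→box=[21,22)
i=22: i≥r, start 0; Z[22]=0
i=23: i≥r, start 0; Z[23]=3 extend→box=[23,26)
i=24: min(r-i=2, Z[1]=2)=2; Z[24]=3 extend→box=[24,27)
i=25: min(r-i=2, Z[1]=2)=2; Z[25]=3 extend→box=[25,28)
i=26: min(r-i=2, Z[1]=2)=2; Z[26]=4 extend→box=[26,30)
i=27: min(r-i=3, Z[1]=2)=2; Z[27]=2
i=28: min(r-i=2, Z[2]=1)=1; Z[28]=1
i=29: min(r-i=1, Z[3]=0)=0; Z[29]=0
i=30: i≥r, start 0; Z[30]=0
i=31: i≥r, start 0; Z[31]=2 extend→box=[31,33)
i=32: min(r-i=1, Z[1]=2)=1; Z[32]=1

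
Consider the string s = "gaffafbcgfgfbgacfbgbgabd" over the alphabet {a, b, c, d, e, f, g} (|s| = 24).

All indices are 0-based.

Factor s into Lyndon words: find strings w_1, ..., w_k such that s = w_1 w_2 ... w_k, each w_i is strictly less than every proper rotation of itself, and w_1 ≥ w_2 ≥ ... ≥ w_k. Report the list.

["g", "aff", "afbcgfgfbg", "acfbgbg", "abd"]

emit factor 1: 'g' (i=0, period=1)
emit factor 2: 'aff' (i=1, period=3)
emit factor 3: 'afbcgfgfbg' (i=4, period=10)
emit factor 4: 'acfbgbg' (i=14, period=7)
emit factor 5: 'abd' (i=21, period=3)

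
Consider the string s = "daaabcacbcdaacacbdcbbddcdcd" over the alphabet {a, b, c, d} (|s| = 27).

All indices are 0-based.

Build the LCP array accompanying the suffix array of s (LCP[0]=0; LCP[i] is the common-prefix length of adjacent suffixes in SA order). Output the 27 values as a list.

rank→(start, suffix):
  0 → (1, 'aaabcacbcdaacacbdcbbddcdcd')
  1 → (2, 'aabcacbcdaacacbdcbbddcdcd')
  2 → (11, 'aacacbdcbbddcdcd')
  3 → (3, 'abcacbcdaacacbdcbbddcdcd')
  4 → (12, 'acacbdcbbddcdcd')
  5 → (6, 'acbcdaacacbdcbbddcdcd')
  6 → (14, 'acbdcbbddcdcd')
  7 → (19, 'bbddcdcd')
  8 → (4, 'bcacbcdaacacbdcbbddcdcd')
  9 → (8, 'bcdaacacbdcbbddcdcd')
  10 → (16, 'bdcbbddcdcd')
  11 → (20, 'bddcdcd')
  12 → (5, 'cacbcdaacacbdcbbddcdcd')
  13 → (13, 'cacbdcbbddcdcd')
  14 → (18, 'cbbddcdcd')
  15 → (7, 'cbcdaacacbdcbbddcdcd')
  16 → (15, 'cbdcbbddcdcd')
  17 → (25, 'cd')
  18 → (9, 'cdaacacbdcbbddcdcd')
  19 → (23, 'cdcd')
  20 → (26, 'd')
  21 → (0, 'daaabcacbcdaacacbdcbbddcdcd')
  22 → (10, 'daacacbdcbbddcdcd')
  23 → (17, 'dcbbddcdcd')
  24 → (24, 'dcd')
  25 → (22, 'dcdcd')
  26 → (21, 'ddcdcd')

SA = [1, 2, 11, 3, 12, 6, 14, 19, 4, 8, 16, 20, 5, 13, 18, 7, 15, 25, 9, 23, 26, 0, 10, 17, 24, 22, 21]
[i] adj suffixes → lcp
  [1] 1/2 → 2 ('aa')
  [2] 2/11 → 2 ('aa')
  [3] 11/3 → 1 ('a')
  [4] 3/12 → 1 ('a')
  [5] 12/6 → 2 ('ac')
  [6] 6/14 → 3 ('acb')
  [7] 14/19 → 0 ('')
  [8] 19/4 → 1 ('b')
  [9] 4/8 → 2 ('bc')
  [10] 8/16 → 1 ('b')
  [11] 16/20 → 2 ('bd')
  [12] 20/5 → 0 ('')
  [13] 5/13 → 4 ('cacb')
  [14] 13/18 → 1 ('c')
  [15] 18/7 → 2 ('cb')
  [16] 7/15 → 2 ('cb')
  [17] 15/25 → 1 ('c')
  [18] 25/9 → 2 ('cd')
  [19] 9/23 → 2 ('cd')
  [20] 23/26 → 0 ('')
  [21] 26/0 → 1 ('d')
  [22] 0/10 → 3 ('daa')
  [23] 10/17 → 1 ('d')
  [24] 17/24 → 2 ('dc')
  [25] 24/22 → 3 ('dcd')
  [26] 22/21 → 1 ('d')

[0, 2, 2, 1, 1, 2, 3, 0, 1, 2, 1, 2, 0, 4, 1, 2, 2, 1, 2, 2, 0, 1, 3, 1, 2, 3, 1]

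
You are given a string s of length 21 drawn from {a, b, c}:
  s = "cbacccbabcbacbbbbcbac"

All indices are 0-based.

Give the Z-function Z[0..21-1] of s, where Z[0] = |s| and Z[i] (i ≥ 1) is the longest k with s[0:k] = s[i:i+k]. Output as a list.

Z[0]=21
i=1: i≥r, start 0; Z[1]=0
i=2: i≥r, start 0; Z[2]=0
i=3: i≥r, start 0; Z[3]=1 extend→box=[3,4)
i=4: i≥r, start 0; Z[4]=1 extend→box=[4,5)
i=5: i≥r, start 0; Z[5]=3 extend→box=[5,8)
i=6: min(r-i=2, Z[1]=0)=0; Z[6]=0
i=7: min(r-i=1, Z[2]=0)=0; Z[7]=0
i=8: i≥r, start 0; Z[8]=0
i=9: i≥r, start 0; Z[9]=4 extend→box=[9,13)
i=10: min(r-i=3, Z[1]=0)=0; Z[10]=0
i=11: min(r-i=2, Z[2]=0)=0; Z[11]=0
i=12: min(r-i=1, Z[3]=1)=1; Z[12]=2 extend→box=[12,14)
i=13: min(r-i=1, Z[1]=0)=0; Z[13]=0
i=14: i≥r, start 0; Z[14]=0
i=15: i≥r, start 0; Z[15]=0
i=16: i≥r, start 0; Z[16]=0
i=17: i≥r, start 0; Z[17]=4 extend→box=[17,21)
i=18: min(r-i=3, Z[1]=0)=0; Z[18]=0
i=19: min(r-i=2, Z[2]=0)=0; Z[19]=0
i=20: min(r-i=1, Z[3]=1)=1; Z[20]=1

[21, 0, 0, 1, 1, 3, 0, 0, 0, 4, 0, 0, 2, 0, 0, 0, 0, 4, 0, 0, 1]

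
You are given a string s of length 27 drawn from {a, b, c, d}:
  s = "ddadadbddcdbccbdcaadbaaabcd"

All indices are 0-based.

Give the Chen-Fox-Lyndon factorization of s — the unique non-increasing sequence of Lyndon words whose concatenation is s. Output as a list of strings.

["d", "d", "adadbddcdbccbdc", "aadb", "aaabcd"]

emit factor 1: 'd' (i=0, period=1)
emit factor 2: 'd' (i=1, period=1)
emit factor 3: 'adadbddcdbccbdc' (i=2, period=15)
emit factor 4: 'aadb' (i=17, period=4)
emit factor 5: 'aaabcd' (i=21, period=6)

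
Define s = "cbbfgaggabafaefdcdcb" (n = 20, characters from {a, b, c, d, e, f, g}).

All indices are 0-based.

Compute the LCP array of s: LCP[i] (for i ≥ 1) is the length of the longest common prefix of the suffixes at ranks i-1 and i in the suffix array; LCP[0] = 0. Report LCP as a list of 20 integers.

[0, 1, 1, 1, 0, 1, 1, 1, 0, 2, 1, 0, 2, 0, 0, 1, 1, 0, 2, 1]

sorted suffixes:
  #0 SA[0]=8  'abafaefdcdcb'
  #1 SA[1]=12  'aefdcdcb'
  #2 SA[2]=10  'afaefdcdcb'
  #3 SA[3]=5  'aggabafaefdcdcb'
  #4 SA[4]=19  'b'
  #5 SA[5]=9  'bafaefdcdcb'
  #6 SA[6]=1  'bbfgaggabafaefdcdcb'
  #7 SA[7]=2  'bfgaggabafaefdcdcb'
  #8 SA[8]=18  'cb'
  #9 SA[9]=0  'cbbfgaggabafaefdcdcb'
  #10 SA[10]=16  'cdcb'
  #11 SA[11]=17  'dcb'
  #12 SA[12]=15  'dcdcb'
  #13 SA[13]=13  'efdcdcb'
  #14 SA[14]=11  'faefdcdcb'
  #15 SA[15]=14  'fdcdcb'
  #16 SA[16]=3  'fgaggabafaefdcdcb'
  #17 SA[17]=7  'gabafaefdcdcb'
  #18 SA[18]=4  'gaggabafaefdcdcb'
  #19 SA[19]=6  'ggabafaefdcdcb'

SA = [8, 12, 10, 5, 19, 9, 1, 2, 18, 0, 16, 17, 15, 13, 11, 14, 3, 7, 4, 6]
[i] adj suffixes → lcp
  [1] 8/12 → 1 ('a')
  [2] 12/10 → 1 ('a')
  [3] 10/5 → 1 ('a')
  [4] 5/19 → 0 ('')
  [5] 19/9 → 1 ('b')
  [6] 9/1 → 1 ('b')
  [7] 1/2 → 1 ('b')
  [8] 2/18 → 0 ('')
  [9] 18/0 → 2 ('cb')
  [10] 0/16 → 1 ('c')
  [11] 16/17 → 0 ('')
  [12] 17/15 → 2 ('dc')
  [13] 15/13 → 0 ('')
  [14] 13/11 → 0 ('')
  [15] 11/14 → 1 ('f')
  [16] 14/3 → 1 ('f')
  [17] 3/7 → 0 ('')
  [18] 7/4 → 2 ('ga')
  [19] 4/6 → 1 ('g')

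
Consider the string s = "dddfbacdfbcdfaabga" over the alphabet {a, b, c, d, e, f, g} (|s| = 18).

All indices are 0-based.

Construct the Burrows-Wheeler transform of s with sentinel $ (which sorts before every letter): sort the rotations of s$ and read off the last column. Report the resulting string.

agfabffaba$dcdcdddb

rank  rotation             last
    0  $dddfbacdfbcdfaabga  a
    1  a$dddfbacdfbcdfaabg  g
    2  aabga$dddfbacdfbcdf  f
    3  abga$dddfbacdfbcdfa  a
    4  acdfbcdfaabga$dddfb  b
    5  bacdfbcdfaabga$dddf  f
    6  bcdfaabga$dddfbacdf  f
    7  bga$dddfbacdfbcdfaa  a
    8  cdfaabga$dddfbacdfb  b
    9  cdfbcdfaabga$dddfba  a
   10  dddfbacdfbcdfaabga$  $
   11  ddfbacdfbcdfaabga$d  d
   12  dfaabga$dddfbacdfbc  c
   13  dfbacdfbcdfaabga$dd  d
   14  dfbcdfaabga$dddfbac  c
   15  faabga$dddfbacdfbcd  d
   16  fbacdfbcdfaabga$ddd  d
   17  fbcdfaabga$dddfbacd  d
   18  ga$dddfbacdfbcdfaab  b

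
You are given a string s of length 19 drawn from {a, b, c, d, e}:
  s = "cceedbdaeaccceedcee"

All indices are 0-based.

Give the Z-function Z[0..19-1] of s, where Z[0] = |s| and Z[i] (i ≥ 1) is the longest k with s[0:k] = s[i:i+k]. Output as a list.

[19, 1, 0, 0, 0, 0, 0, 0, 0, 0, 2, 5, 1, 0, 0, 0, 1, 0, 0]

Z[0]=19
i=1: fresh scan; Z[1]=1 scan→box=[1,2)
i=2: fresh scan; Z[2]=0
i=3: fresh scan; Z[3]=0
i=4: fresh scan; Z[4]=0
i=5: fresh scan; Z[5]=0
i=6: fresh scan; Z[6]=0
i=7: fresh scan; Z[7]=0
i=8: fresh scan; Z[8]=0
i=9: fresh scan; Z[9]=0
i=10: fresh scan; Z[10]=2 scan→box=[10,12)
i=11: min(r-i=1, Z[1]=1)=1; Z[11]=5 scan→box=[11,16)
i=12: min(r-i=4, Z[1]=1)=1; Z[12]=1
i=13: min(r-i=3, Z[2]=0)=0; Z[13]=0
i=14: min(r-i=2, Z[3]=0)=0; Z[14]=0
i=15: min(r-i=1, Z[4]=0)=0; Z[15]=0
i=16: fresh scan; Z[16]=1 scan→box=[16,17)
i=17: fresh scan; Z[17]=0
i=18: fresh scan; Z[18]=0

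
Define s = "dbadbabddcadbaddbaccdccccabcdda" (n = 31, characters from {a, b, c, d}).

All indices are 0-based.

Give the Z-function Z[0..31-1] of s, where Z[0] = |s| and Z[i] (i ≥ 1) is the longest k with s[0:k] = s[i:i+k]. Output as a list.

Z[0]=31
i=1: i≥r, start 0; Z[1]=0
i=2: i≥r, start 0; Z[2]=0
i=3: i≥r, start 0; Z[3]=3 grow→box=[3,6)
i=4: min(r-i=2, Z[1]=0)=0; Z[4]=0
i=5: min(r-i=1, Z[2]=0)=0; Z[5]=0
i=6: i≥r, start 0; Z[6]=0
i=7: i≥r, start 0; Z[7]=1 grow→box=[7,8)
i=8: i≥r, start 0; Z[8]=1 grow→box=[8,9)
i=9: i≥r, start 0; Z[9]=0
i=10: i≥r, start 0; Z[10]=0
i=11: i≥r, start 0; Z[11]=4 grow→box=[11,15)
i=12: min(r-i=3, Z[1]=0)=0; Z[12]=0
i=13: min(r-i=2, Z[2]=0)=0; Z[13]=0
i=14: min(r-i=1, Z[3]=3)=1; Z[14]=1
i=15: i≥r, start 0; Z[15]=3 grow→box=[15,18)
i=16: min(r-i=2, Z[1]=0)=0; Z[16]=0
i=17: min(r-i=1, Z[2]=0)=0; Z[17]=0
i=18: i≥r, start 0; Z[18]=0
i=19: i≥r, start 0; Z[19]=0
i=20: i≥r, start 0; Z[20]=1 grow→box=[20,21)
i=21: i≥r, start 0; Z[21]=0
i=22: i≥r, start 0; Z[22]=0
i=23: i≥r, start 0; Z[23]=0
i=24: i≥r, start 0; Z[24]=0
i=25: i≥r, start 0; Z[25]=0
i=26: i≥r, start 0; Z[26]=0
i=27: i≥r, start 0; Z[27]=0
i=28: i≥r, start 0; Z[28]=1 grow→box=[28,29)
i=29: i≥r, start 0; Z[29]=1 grow→box=[29,30)
i=30: i≥r, start 0; Z[30]=0

[31, 0, 0, 3, 0, 0, 0, 1, 1, 0, 0, 4, 0, 0, 1, 3, 0, 0, 0, 0, 1, 0, 0, 0, 0, 0, 0, 0, 1, 1, 0]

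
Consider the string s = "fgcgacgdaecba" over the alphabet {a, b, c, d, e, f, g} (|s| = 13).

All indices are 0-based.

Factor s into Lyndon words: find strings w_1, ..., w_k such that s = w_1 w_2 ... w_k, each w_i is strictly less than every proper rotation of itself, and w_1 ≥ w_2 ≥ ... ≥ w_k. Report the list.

emit factor 1: 'fg' (i=0, period=2)
emit factor 2: 'cg' (i=2, period=2)
emit factor 3: 'acgdaecb' (i=4, period=8)
emit factor 4: 'a' (i=12, period=1)

["fg", "cg", "acgdaecb", "a"]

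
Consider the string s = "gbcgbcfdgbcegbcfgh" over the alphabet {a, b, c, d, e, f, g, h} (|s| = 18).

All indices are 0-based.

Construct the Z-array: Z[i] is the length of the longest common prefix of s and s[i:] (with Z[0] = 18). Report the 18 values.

Z[0]=18
i=1: outside box; Z[1]=0
i=2: outside box; Z[2]=0
i=3: outside box; Z[3]=3 grow→box=[3,6)
i=4: min(r-i=2, Z[1]=0)=0; Z[4]=0
i=5: min(r-i=1, Z[2]=0)=0; Z[5]=0
i=6: outside box; Z[6]=0
i=7: outside box; Z[7]=0
i=8: outside box; Z[8]=3 grow→box=[8,11)
i=9: min(r-i=2, Z[1]=0)=0; Z[9]=0
i=10: min(r-i=1, Z[2]=0)=0; Z[10]=0
i=11: outside box; Z[11]=0
i=12: outside box; Z[12]=3 grow→box=[12,15)
i=13: min(r-i=2, Z[1]=0)=0; Z[13]=0
i=14: min(r-i=1, Z[2]=0)=0; Z[14]=0
i=15: outside box; Z[15]=0
i=16: outside box; Z[16]=1 grow→box=[16,17)
i=17: outside box; Z[17]=0

[18, 0, 0, 3, 0, 0, 0, 0, 3, 0, 0, 0, 3, 0, 0, 0, 1, 0]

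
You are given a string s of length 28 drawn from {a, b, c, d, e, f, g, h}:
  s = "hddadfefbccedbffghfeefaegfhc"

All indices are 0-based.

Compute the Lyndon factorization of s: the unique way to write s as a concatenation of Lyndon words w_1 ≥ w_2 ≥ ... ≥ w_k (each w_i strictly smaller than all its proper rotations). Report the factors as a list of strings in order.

emit factor 1: 'h' (i=0, period=1)
emit factor 2: 'd' (i=1, period=1)
emit factor 3: 'd' (i=2, period=1)
emit factor 4: 'adfefbccedbffghfeefaegfhc' (i=3, period=25)

["h", "d", "d", "adfefbccedbffghfeefaegfhc"]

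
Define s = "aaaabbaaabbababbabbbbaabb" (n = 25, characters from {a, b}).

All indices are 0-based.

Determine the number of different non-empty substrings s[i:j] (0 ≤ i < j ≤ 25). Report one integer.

255

rank | idx | suffix
   0 |   0 | aaaabbaaabbababbabbbbaabb
   1 |   1 | aaabbaaabbababbabbbbaabb
   2 |   6 | aaabbababbabbbbaabb
   3 |  21 | aabb
   4 |   2 | aabbaaabbababbabbbbaabb
   5 |   7 | aabbababbabbbbaabb
   6 |  11 | ababbabbbbaabb
   7 |  22 | abb
   8 |   3 | abbaaabbababbabbbbaabb
   9 |   8 | abbababbabbbbaabb
  10 |  13 | abbabbbbaabb
  11 |  16 | abbbbaabb
  12 |  24 | b
  13 |   5 | baaabbababbabbbbaabb
  14 |  20 | baabb
  15 |  10 | bababbabbbbaabb
  16 |  12 | babbabbbbaabb
  17 |  15 | babbbbaabb
  18 |  23 | bb
  19 |   4 | bbaaabbababbabbbbaabb
  20 |  19 | bbaabb
  21 |   9 | bbababbabbbbaabb
  22 |  14 | bbabbbbaabb
  23 |  18 | bbbaabb
  24 |  17 | bbbbaabb

SA = [0, 1, 6, 21, 2, 7, 11, 22, 3, 8, 13, 16, 24, 5, 20, 10, 12, 15, 23, 4, 19, 9, 14, 18, 17]
i: (SA[i-1],SA[i]) lcp shared
  1: (0,1) 3 'aaa'
  2: (1,6) 6 'aaabba'
  3: (6,21) 2 'aa'
  4: (21,2) 4 'aabb'
  5: (2,7) 5 'aabba'
  6: (7,11) 1 'a'
  7: (11,22) 2 'ab'
  8: (22,3) 3 'abb'
  9: (3,8) 4 'abba'
  10: (8,13) 5 'abbab'
  11: (13,16) 3 'abb'
  12: (16,24) 0 ''
  13: (24,5) 1 'b'
  14: (5,20) 3 'baa'
  15: (20,10) 2 'ba'
  16: (10,12) 3 'bab'
  17: (12,15) 4 'babb'
  18: (15,23) 1 'b'
  19: (23,4) 2 'bb'
  20: (4,19) 4 'bbaa'
  21: (19,9) 3 'bba'
  22: (9,14) 4 'bbab'
  23: (14,18) 2 'bb'
  24: (18,17) 3 'bbb'

n(n+1)/2 = 25·26/2 = 325
Σ LCP = 0 + 3 + 6 + 2 + 4 + 5 + 1 + 2 + 3 + 4 + 5 + 3 + 0 + 1 + 3 + 2 + 3 + 4 + 1 + 2 + 4 + 3 + 4 + 2 + 3 = 70
distinct = 325 − 70 = 255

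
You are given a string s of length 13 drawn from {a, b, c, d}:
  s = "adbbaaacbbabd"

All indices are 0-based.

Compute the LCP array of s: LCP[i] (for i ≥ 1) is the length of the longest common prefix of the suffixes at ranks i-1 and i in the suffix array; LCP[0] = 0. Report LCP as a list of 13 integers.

[0, 2, 1, 1, 1, 0, 2, 1, 3, 1, 0, 0, 1]

rank | idx | suffix
   0 |   4 | aaacbbabd
   1 |   5 | aacbbabd
   2 |  10 | abd
   3 |   6 | acbbabd
   4 |   0 | adbbaaacbbabd
   5 |   3 | baaacbbabd
   6 |   9 | babd
   7 |   2 | bbaaacbbabd
   8 |   8 | bbabd
   9 |  11 | bd
  10 |   7 | cbbabd
  11 |  12 | d
  12 |   1 | dbbaaacbbabd

SA = [4, 5, 10, 6, 0, 3, 9, 2, 8, 11, 7, 12, 1]
i: (SA[i-1],SA[i]) lcp shared
  1: (4,5) 2 'aa'
  2: (5,10) 1 'a'
  3: (10,6) 1 'a'
  4: (6,0) 1 'a'
  5: (0,3) 0 ''
  6: (3,9) 2 'ba'
  7: (9,2) 1 'b'
  8: (2,8) 3 'bba'
  9: (8,11) 1 'b'
  10: (11,7) 0 ''
  11: (7,12) 0 ''
  12: (12,1) 1 'd'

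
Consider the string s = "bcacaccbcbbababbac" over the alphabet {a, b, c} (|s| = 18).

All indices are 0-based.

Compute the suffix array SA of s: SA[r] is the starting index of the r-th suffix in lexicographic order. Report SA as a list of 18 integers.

sorted suffixes:
  #0 SA[0]=11  'ababbac'
  #1 SA[1]=13  'abbac'
  #2 SA[2]=16  'ac'
  #3 SA[3]=2  'acaccbcbbababbac'
  #4 SA[4]=4  'accbcbbababbac'
  #5 SA[5]=10  'bababbac'
  #6 SA[6]=12  'babbac'
  #7 SA[7]=15  'bac'
  #8 SA[8]=9  'bbababbac'
  #9 SA[9]=14  'bbac'
  #10 SA[10]=0  'bcacaccbcbbababbac'
  #11 SA[11]=7  'bcbbababbac'
  #12 SA[12]=17  'c'
  #13 SA[13]=1  'cacaccbcbbababbac'
  #14 SA[14]=3  'caccbcbbababbac'
  #15 SA[15]=8  'cbbababbac'
  #16 SA[16]=6  'cbcbbababbac'
  #17 SA[17]=5  'ccbcbbababbac'

[11, 13, 16, 2, 4, 10, 12, 15, 9, 14, 0, 7, 17, 1, 3, 8, 6, 5]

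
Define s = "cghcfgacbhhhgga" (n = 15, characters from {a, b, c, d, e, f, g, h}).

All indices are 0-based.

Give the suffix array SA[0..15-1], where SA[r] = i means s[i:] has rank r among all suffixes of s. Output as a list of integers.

rank→(start, suffix):
  0 → (14, 'a')
  1 → (6, 'acbhhhgga')
  2 → (8, 'bhhhgga')
  3 → (7, 'cbhhhgga')
  4 → (3, 'cfgacbhhhgga')
  5 → (0, 'cghcfgacbhhhgga')
  6 → (4, 'fgacbhhhgga')
  7 → (13, 'ga')
  8 → (5, 'gacbhhhgga')
  9 → (12, 'gga')
  10 → (1, 'ghcfgacbhhhgga')
  11 → (2, 'hcfgacbhhhgga')
  12 → (11, 'hgga')
  13 → (10, 'hhgga')
  14 → (9, 'hhhgga')

[14, 6, 8, 7, 3, 0, 4, 13, 5, 12, 1, 2, 11, 10, 9]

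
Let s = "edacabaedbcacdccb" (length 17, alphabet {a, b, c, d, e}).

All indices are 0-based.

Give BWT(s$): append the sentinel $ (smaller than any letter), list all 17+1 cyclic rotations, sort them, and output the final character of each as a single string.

rank  rotation            last
    0  $edacabaedbcacdccb  b
    1  abaedbcacdccb$edac  c
    2  acabaedbcacdccb$ed  d
    3  acdccb$edacabaedbc  c
    4  aedbcacdccb$edacab  b
    5  b$edacabaedbcacdcc  c
    6  baedbcacdccb$edaca  a
    7  bcacdccb$edacabaed  d
    8  cabaedbcacdccb$eda  a
    9  cacdccb$edacabaedb  b
   10  cb$edacabaedbcacdc  c
   11  ccb$edacabaedbcacd  d
   12  cdccb$edacabaedbca  a
   13  dacabaedbcacdccb$e  e
   14  dbcacdccb$edacabae  e
   15  dccb$edacabaedbcac  c
   16  edacabaedbcacdccb$  $
   17  edbcacdccb$edacaba  a

bcdcbcadabcdaeec$a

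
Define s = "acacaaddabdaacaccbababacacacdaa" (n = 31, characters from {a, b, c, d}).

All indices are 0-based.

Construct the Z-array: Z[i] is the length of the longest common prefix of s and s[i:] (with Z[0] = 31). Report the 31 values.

Z[0]=31
i=1: fresh scan; Z[1]=0
i=2: fresh scan; Z[2]=3 extend→box=[2,5)
i=3: min(r-i=2, Z[1]=0)=0; Z[3]=0
i=4: min(r-i=1, Z[2]=3)=1; Z[4]=1
i=5: fresh scan; Z[5]=1 extend→box=[5,6)
i=6: fresh scan; Z[6]=0
i=7: fresh scan; Z[7]=0
i=8: fresh scan; Z[8]=1 extend→box=[8,9)
i=9: fresh scan; Z[9]=0
i=10: fresh scan; Z[10]=0
i=11: fresh scan; Z[11]=1 extend→box=[11,12)
i=12: fresh scan; Z[12]=4 extend→box=[12,16)
i=13: min(r-i=3, Z[1]=0)=0; Z[13]=0
i=14: min(r-i=2, Z[2]=3)=2; Z[14]=2
i=15: min(r-i=1, Z[3]=0)=0; Z[15]=0
i=16: fresh scan; Z[16]=0
i=17: fresh scan; Z[17]=0
i=18: fresh scan; Z[18]=1 extend→box=[18,19)
i=19: fresh scan; Z[19]=0
i=20: fresh scan; Z[20]=1 extend→box=[20,21)
i=21: fresh scan; Z[21]=0
i=22: fresh scan; Z[22]=5 extend→box=[22,27)
i=23: min(r-i=4, Z[1]=0)=0; Z[23]=0
i=24: min(r-i=3, Z[2]=3)=3; Z[24]=4 extend→box=[24,28)
i=25: min(r-i=3, Z[1]=0)=0; Z[25]=0
i=26: min(r-i=2, Z[2]=3)=2; Z[26]=2
i=27: min(r-i=1, Z[3]=0)=0; Z[27]=0
i=28: fresh scan; Z[28]=0
i=29: fresh scan; Z[29]=1 extend→box=[29,30)
i=30: fresh scan; Z[30]=1 extend→box=[30,31)

[31, 0, 3, 0, 1, 1, 0, 0, 1, 0, 0, 1, 4, 0, 2, 0, 0, 0, 1, 0, 1, 0, 5, 0, 4, 0, 2, 0, 0, 1, 1]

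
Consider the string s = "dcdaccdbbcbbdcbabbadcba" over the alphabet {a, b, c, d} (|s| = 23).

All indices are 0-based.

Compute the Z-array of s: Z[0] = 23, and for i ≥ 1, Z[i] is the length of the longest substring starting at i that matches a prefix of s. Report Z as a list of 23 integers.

[23, 0, 1, 0, 0, 0, 1, 0, 0, 0, 0, 0, 2, 0, 0, 0, 0, 0, 0, 2, 0, 0, 0]

Z[0]=23
i=1: fresh scan; Z[1]=0
i=2: fresh scan; Z[2]=1 scan→box=[2,3)
i=3: fresh scan; Z[3]=0
i=4: fresh scan; Z[4]=0
i=5: fresh scan; Z[5]=0
i=6: fresh scan; Z[6]=1 scan→box=[6,7)
i=7: fresh scan; Z[7]=0
i=8: fresh scan; Z[8]=0
i=9: fresh scan; Z[9]=0
i=10: fresh scan; Z[10]=0
i=11: fresh scan; Z[11]=0
i=12: fresh scan; Z[12]=2 scan→box=[12,14)
i=13: min(r-i=1, Z[1]=0)=0; Z[13]=0
i=14: fresh scan; Z[14]=0
i=15: fresh scan; Z[15]=0
i=16: fresh scan; Z[16]=0
i=17: fresh scan; Z[17]=0
i=18: fresh scan; Z[18]=0
i=19: fresh scan; Z[19]=2 scan→box=[19,21)
i=20: min(r-i=1, Z[1]=0)=0; Z[20]=0
i=21: fresh scan; Z[21]=0
i=22: fresh scan; Z[22]=0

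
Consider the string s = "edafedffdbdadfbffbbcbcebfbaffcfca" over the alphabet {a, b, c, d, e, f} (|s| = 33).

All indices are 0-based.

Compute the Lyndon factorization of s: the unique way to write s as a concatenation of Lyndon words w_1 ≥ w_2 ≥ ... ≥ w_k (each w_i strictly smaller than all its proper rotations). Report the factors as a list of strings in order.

["e", "d", "afedffdbd", "adfbffbbcbcebfbaffcfc", "a"]

emit factor 1: 'e' (i=0, period=1)
emit factor 2: 'd' (i=1, period=1)
emit factor 3: 'afedffdbd' (i=2, period=9)
emit factor 4: 'adfbffbbcbcebfbaffcfc' (i=11, period=21)
emit factor 5: 'a' (i=32, period=1)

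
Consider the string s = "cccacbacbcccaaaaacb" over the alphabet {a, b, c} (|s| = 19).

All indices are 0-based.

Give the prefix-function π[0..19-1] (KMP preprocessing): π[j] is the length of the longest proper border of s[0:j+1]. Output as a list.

π[0] = 0
j=1 s[j]='c': π[1]=1 (border 'c')
j=2 s[j]='c': π[2]=2 (border 'cc')
j=3 s[j]='a': k: 2→1→0; π[3]=0 (border '')
j=4 s[j]='c': π[4]=1 (border 'c')
j=5 s[j]='b': k: 1→0; π[5]=0 (border '')
j=6 s[j]='a': π[6]=0 (border '')
j=7 s[j]='c': π[7]=1 (border 'c')
j=8 s[j]='b': k: 1→0; π[8]=0 (border '')
j=9 s[j]='c': π[9]=1 (border 'c')
j=10 s[j]='c': π[10]=2 (border 'cc')
j=11 s[j]='c': π[11]=3 (border 'ccc')
j=12 s[j]='a': π[12]=4 (border 'ccca')
j=13 s[j]='a': k: 4→0; π[13]=0 (border '')
j=14 s[j]='a': π[14]=0 (border '')
j=15 s[j]='a': π[15]=0 (border '')
j=16 s[j]='a': π[16]=0 (border '')
j=17 s[j]='c': π[17]=1 (border 'c')
j=18 s[j]='b': k: 1→0; π[18]=0 (border '')

[0, 1, 2, 0, 1, 0, 0, 1, 0, 1, 2, 3, 4, 0, 0, 0, 0, 1, 0]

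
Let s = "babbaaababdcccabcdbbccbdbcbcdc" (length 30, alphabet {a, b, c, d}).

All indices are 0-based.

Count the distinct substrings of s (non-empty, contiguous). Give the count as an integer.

rank→(start, suffix):
  0 → (4, 'aaababdcccabcdbbccbdbcbcdc')
  1 → (5, 'aababdcccabcdbbccbdbcbcdc')
  2 → (6, 'ababdcccabcdbbccbdbcbcdc')
  3 → (1, 'abbaaababdcccabcdbbccbdbcbcdc')
  4 → (14, 'abcdbbccbdbcbcdc')
  5 → (8, 'abdcccabcdbbccbdbcbcdc')
  6 → (3, 'baaababdcccabcdbbccbdbcbcdc')
  7 → (0, 'babbaaababdcccabcdbbccbdbcbcdc')
  8 → (7, 'babdcccabcdbbccbdbcbcdc')
  9 → (2, 'bbaaababdcccabcdbbccbdbcbcdc')
  10 → (18, 'bbccbdbcbcdc')
  11 → (24, 'bcbcdc')
  12 → (19, 'bccbdbcbcdc')
  13 → (15, 'bcdbbccbdbcbcdc')
  14 → (26, 'bcdc')
  15 → (22, 'bdbcbcdc')
  16 → (9, 'bdcccabcdbbccbdbcbcdc')
  17 → (29, 'c')
  18 → (13, 'cabcdbbccbdbcbcdc')
  19 → (25, 'cbcdc')
  20 → (21, 'cbdbcbcdc')
  21 → (12, 'ccabcdbbccbdbcbcdc')
  22 → (20, 'ccbdbcbcdc')
  23 → (11, 'cccabcdbbccbdbcbcdc')
  24 → (16, 'cdbbccbdbcbcdc')
  25 → (27, 'cdc')
  26 → (17, 'dbbccbdbcbcdc')
  27 → (23, 'dbcbcdc')
  28 → (28, 'dc')
  29 → (10, 'dcccabcdbbccbdbcbcdc')

SA = [4, 5, 6, 1, 14, 8, 3, 0, 7, 2, 18, 24, 19, 15, 26, 22, 9, 29, 13, 25, 21, 12, 20, 11, 16, 27, 17, 23, 28, 10]
rank  pair      lcp
   1  s[4:],s[5:]  2  'aa'
   2  s[5:],s[6:]  1  'a'
   3  s[6:],s[1:]  2  'ab'
   4  s[1:],s[14:]  2  'ab'
   5  s[14:],s[8:]  2  'ab'
   6  s[8:],s[3:]  0  ''
   7  s[3:],s[0:]  2  'ba'
   8  s[0:],s[7:]  3  'bab'
   9  s[7:],s[2:]  1  'b'
  10  s[2:],s[18:]  2  'bb'
  11  s[18:],s[24:]  1  'b'
  12  s[24:],s[19:]  2  'bc'
  13  s[19:],s[15:]  2  'bc'
  14  s[15:],s[26:]  3  'bcd'
  15  s[26:],s[22:]  1  'b'
  16  s[22:],s[9:]  2  'bd'
  17  s[9:],s[29:]  0  ''
  18  s[29:],s[13:]  1  'c'
  19  s[13:],s[25:]  1  'c'
  20  s[25:],s[21:]  2  'cb'
  21  s[21:],s[12:]  1  'c'
  22  s[12:],s[20:]  2  'cc'
  23  s[20:],s[11:]  2  'cc'
  24  s[11:],s[16:]  1  'c'
  25  s[16:],s[27:]  2  'cd'
  26  s[27:],s[17:]  0  ''
  27  s[17:],s[23:]  2  'db'
  28  s[23:],s[28:]  1  'd'
  29  s[28:],s[10:]  2  'dc'

n(n+1)/2 = 30·31/2 = 465
Σ LCP = 0 + 2 + 1 + 2 + 2 + 2 + 0 + 2 + 3 + 1 + 2 + 1 + 2 + 2 + 3 + 1 + 2 + 0 + 1 + 1 + 2 + 1 + 2 + 2 + 1 + 2 + 0 + 2 + 1 + 2 = 45
distinct = 465 − 45 = 420

420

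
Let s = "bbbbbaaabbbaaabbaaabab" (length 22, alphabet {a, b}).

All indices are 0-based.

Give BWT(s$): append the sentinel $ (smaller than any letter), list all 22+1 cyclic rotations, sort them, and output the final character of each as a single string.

bbbbaaabaaaabbbaabbabb$

rank  rotation                 last
    0  $bbbbbaaabbbaaabbaaabab  b
    1  aaabab$bbbbbaaabbbaaabb  b
    2  aaabbaaabab$bbbbbaaabbb  b
    3  aaabbbaaabbaaabab$bbbbb  b
    4  aabab$bbbbbaaabbbaaabba  a
    5  aabbaaabab$bbbbbaaabbba  a
    6  aabbbaaabbaaabab$bbbbba  a
    7  ab$bbbbbaaabbbaaabbaaab  b
    8  abab$bbbbbaaabbbaaabbaa  a
    9  abbaaabab$bbbbbaaabbbaa  a
   10  abbbaaabbaaabab$bbbbbaa  a
   11  b$bbbbbaaabbbaaabbaaaba  a
   12  baaabab$bbbbbaaabbbaaab  b
   13  baaabbaaabab$bbbbbaaabb  b
   14  baaabbbaaabbaaabab$bbbb  b
   15  bab$bbbbbaaabbbaaabbaaa  a
   16  bbaaabab$bbbbbaaabbbaaa  a
   17  bbaaabbaaabab$bbbbbaaab  b
   18  bbaaabbbaaabbaaabab$bbb  b
   19  bbbaaabbaaabab$bbbbbaaa  a
   20  bbbaaabbbaaabbaaabab$bb  b
   21  bbbbaaabbbaaabbaaabab$b  b
   22  bbbbbaaabbbaaabbaaabab$  $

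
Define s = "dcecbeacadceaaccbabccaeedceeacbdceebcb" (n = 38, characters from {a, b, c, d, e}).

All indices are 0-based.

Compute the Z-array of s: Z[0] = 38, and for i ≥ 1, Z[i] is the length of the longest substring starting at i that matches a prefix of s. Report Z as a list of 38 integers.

Z[0]=38
i=1: fresh scan; Z[1]=0
i=2: fresh scan; Z[2]=0
i=3: fresh scan; Z[3]=0
i=4: fresh scan; Z[4]=0
i=5: fresh scan; Z[5]=0
i=6: fresh scan; Z[6]=0
i=7: fresh scan; Z[7]=0
i=8: fresh scan; Z[8]=0
i=9: fresh scan; Z[9]=3 scan→box=[9,12)
i=10: min(r-i=2, Z[1]=0)=0; Z[10]=0
i=11: min(r-i=1, Z[2]=0)=0; Z[11]=0
i=12: fresh scan; Z[12]=0
i=13: fresh scan; Z[13]=0
i=14: fresh scan; Z[14]=0
i=15: fresh scan; Z[15]=0
i=16: fresh scan; Z[16]=0
i=17: fresh scan; Z[17]=0
i=18: fresh scan; Z[18]=0
i=19: fresh scan; Z[19]=0
i=20: fresh scan; Z[20]=0
i=21: fresh scan; Z[21]=0
i=22: fresh scan; Z[22]=0
i=23: fresh scan; Z[23]=0
i=24: fresh scan; Z[24]=3 scan→box=[24,27)
i=25: min(r-i=2, Z[1]=0)=0; Z[25]=0
i=26: min(r-i=1, Z[2]=0)=0; Z[26]=0
i=27: fresh scan; Z[27]=0
i=28: fresh scan; Z[28]=0
i=29: fresh scan; Z[29]=0
i=30: fresh scan; Z[30]=0
i=31: fresh scan; Z[31]=3 scan→box=[31,34)
i=32: min(r-i=2, Z[1]=0)=0; Z[32]=0
i=33: min(r-i=1, Z[2]=0)=0; Z[33]=0
i=34: fresh scan; Z[34]=0
i=35: fresh scan; Z[35]=0
i=36: fresh scan; Z[36]=0
i=37: fresh scan; Z[37]=0

[38, 0, 0, 0, 0, 0, 0, 0, 0, 3, 0, 0, 0, 0, 0, 0, 0, 0, 0, 0, 0, 0, 0, 0, 3, 0, 0, 0, 0, 0, 0, 3, 0, 0, 0, 0, 0, 0]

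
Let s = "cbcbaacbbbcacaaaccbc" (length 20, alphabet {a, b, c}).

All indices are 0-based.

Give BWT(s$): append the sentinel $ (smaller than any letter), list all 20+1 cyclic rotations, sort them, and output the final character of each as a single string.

rank  rotation               last
    0  $cbcbaacbbbcacaaaccbc  c
    1  aaaccbc$cbcbaacbbbcac  c
    2  aacbbbcacaaaccbc$cbcb  b
    3  aaccbc$cbcbaacbbbcaca  a
    4  acaaaccbc$cbcbaacbbbc  c
    5  acbbbcacaaaccbc$cbcba  a
    6  accbc$cbcbaacbbbcacaa  a
    7  baacbbbcacaaaccbc$cbc  c
    8  bbbcacaaaccbc$cbcbaac  c
    9  bbcacaaaccbc$cbcbaacb  b
   10  bc$cbcbaacbbbcacaaacc  c
   11  bcacaaaccbc$cbcbaacbb  b
   12  bcbaacbbbcacaaaccbc$c  c
   13  c$cbcbaacbbbcacaaaccb  b
   14  caaaccbc$cbcbaacbbbca  a
   15  cacaaaccbc$cbcbaacbbb  b
   16  cbaacbbbcacaaaccbc$cb  b
   17  cbbbcacaaaccbc$cbcbaa  a
   18  cbc$cbcbaacbbbcacaaac  c
   19  cbcbaacbbbcacaaaccbc$  $
   20  ccbc$cbcbaacbbbcacaaa  a

ccbacaaccbcbcbabbac$a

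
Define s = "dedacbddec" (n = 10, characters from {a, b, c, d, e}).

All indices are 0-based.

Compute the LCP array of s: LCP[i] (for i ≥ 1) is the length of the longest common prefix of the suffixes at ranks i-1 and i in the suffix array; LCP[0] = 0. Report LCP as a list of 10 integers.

rank | idx | suffix
   0 |   3 | acbddec
   1 |   5 | bddec
   2 |   9 | c
   3 |   4 | cbddec
   4 |   2 | dacbddec
   5 |   6 | ddec
   6 |   7 | dec
   7 |   0 | dedacbddec
   8 |   8 | ec
   9 |   1 | edacbddec

SA = [3, 5, 9, 4, 2, 6, 7, 0, 8, 1]
[i] adj suffixes → lcp
  [1] 3/5 → 0 ('')
  [2] 5/9 → 0 ('')
  [3] 9/4 → 1 ('c')
  [4] 4/2 → 0 ('')
  [5] 2/6 → 1 ('d')
  [6] 6/7 → 1 ('d')
  [7] 7/0 → 2 ('de')
  [8] 0/8 → 0 ('')
  [9] 8/1 → 1 ('e')

[0, 0, 0, 1, 0, 1, 1, 2, 0, 1]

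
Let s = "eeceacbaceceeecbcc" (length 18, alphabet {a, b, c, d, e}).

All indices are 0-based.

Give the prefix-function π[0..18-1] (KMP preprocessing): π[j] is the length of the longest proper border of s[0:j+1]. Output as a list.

[0, 1, 0, 1, 0, 0, 0, 0, 0, 1, 0, 1, 2, 2, 3, 0, 0, 0]

π[0] = 0
j=1 s[j]='e': π[1]=1 (border 'e')
j=2 s[j]='c': k: 1→0; π[2]=0 (border '')
j=3 s[j]='e': π[3]=1 (border 'e')
j=4 s[j]='a': k: 1→0; π[4]=0 (border '')
j=5 s[j]='c': π[5]=0 (border '')
j=6 s[j]='b': π[6]=0 (border '')
j=7 s[j]='a': π[7]=0 (border '')
j=8 s[j]='c': π[8]=0 (border '')
j=9 s[j]='e': π[9]=1 (border 'e')
j=10 s[j]='c': k: 1→0; π[10]=0 (border '')
j=11 s[j]='e': π[11]=1 (border 'e')
j=12 s[j]='e': π[12]=2 (border 'ee')
j=13 s[j]='e': k: 2→1; π[13]=2 (border 'ee')
j=14 s[j]='c': π[14]=3 (border 'eec')
j=15 s[j]='b': k: 3→0; π[15]=0 (border '')
j=16 s[j]='c': π[16]=0 (border '')
j=17 s[j]='c': π[17]=0 (border '')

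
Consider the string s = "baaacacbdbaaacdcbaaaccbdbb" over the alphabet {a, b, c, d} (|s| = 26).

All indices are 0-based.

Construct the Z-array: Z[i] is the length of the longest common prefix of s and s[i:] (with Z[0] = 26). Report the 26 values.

[26, 0, 0, 0, 0, 0, 0, 1, 0, 5, 0, 0, 0, 0, 0, 0, 5, 0, 0, 0, 0, 0, 1, 0, 1, 1]

Z[0]=26
i=1: fresh scan; Z[1]=0
i=2: fresh scan; Z[2]=0
i=3: fresh scan; Z[3]=0
i=4: fresh scan; Z[4]=0
i=5: fresh scan; Z[5]=0
i=6: fresh scan; Z[6]=0
i=7: fresh scan; Z[7]=1 scan→box=[7,8)
i=8: fresh scan; Z[8]=0
i=9: fresh scan; Z[9]=5 scan→box=[9,14)
i=10: min(r-i=4, Z[1]=0)=0; Z[10]=0
i=11: min(r-i=3, Z[2]=0)=0; Z[11]=0
i=12: min(r-i=2, Z[3]=0)=0; Z[12]=0
i=13: min(r-i=1, Z[4]=0)=0; Z[13]=0
i=14: fresh scan; Z[14]=0
i=15: fresh scan; Z[15]=0
i=16: fresh scan; Z[16]=5 scan→box=[16,21)
i=17: min(r-i=4, Z[1]=0)=0; Z[17]=0
i=18: min(r-i=3, Z[2]=0)=0; Z[18]=0
i=19: min(r-i=2, Z[3]=0)=0; Z[19]=0
i=20: min(r-i=1, Z[4]=0)=0; Z[20]=0
i=21: fresh scan; Z[21]=0
i=22: fresh scan; Z[22]=1 scan→box=[22,23)
i=23: fresh scan; Z[23]=0
i=24: fresh scan; Z[24]=1 scan→box=[24,25)
i=25: fresh scan; Z[25]=1 scan→box=[25,26)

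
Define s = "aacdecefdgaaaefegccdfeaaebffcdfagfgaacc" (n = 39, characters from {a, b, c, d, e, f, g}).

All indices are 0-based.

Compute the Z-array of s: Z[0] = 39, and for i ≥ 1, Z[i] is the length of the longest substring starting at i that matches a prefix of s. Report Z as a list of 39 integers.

[39, 1, 0, 0, 0, 0, 0, 0, 0, 0, 2, 2, 1, 0, 0, 0, 0, 0, 0, 0, 0, 0, 2, 1, 0, 0, 0, 0, 0, 0, 0, 1, 0, 0, 0, 3, 1, 0, 0]

Z[0]=39
i=1: outside box; Z[1]=1 grow→box=[1,2)
i=2: outside box; Z[2]=0
i=3: outside box; Z[3]=0
i=4: outside box; Z[4]=0
i=5: outside box; Z[5]=0
i=6: outside box; Z[6]=0
i=7: outside box; Z[7]=0
i=8: outside box; Z[8]=0
i=9: outside box; Z[9]=0
i=10: outside box; Z[10]=2 grow→box=[10,12)
i=11: min(r-i=1, Z[1]=1)=1; Z[11]=2 grow→box=[11,13)
i=12: min(r-i=1, Z[1]=1)=1; Z[12]=1
i=13: outside box; Z[13]=0
i=14: outside box; Z[14]=0
i=15: outside box; Z[15]=0
i=16: outside box; Z[16]=0
i=17: outside box; Z[17]=0
i=18: outside box; Z[18]=0
i=19: outside box; Z[19]=0
i=20: outside box; Z[20]=0
i=21: outside box; Z[21]=0
i=22: outside box; Z[22]=2 grow→box=[22,24)
i=23: min(r-i=1, Z[1]=1)=1; Z[23]=1
i=24: outside box; Z[24]=0
i=25: outside box; Z[25]=0
i=26: outside box; Z[26]=0
i=27: outside box; Z[27]=0
i=28: outside box; Z[28]=0
i=29: outside box; Z[29]=0
i=30: outside box; Z[30]=0
i=31: outside box; Z[31]=1 grow→box=[31,32)
i=32: outside box; Z[32]=0
i=33: outside box; Z[33]=0
i=34: outside box; Z[34]=0
i=35: outside box; Z[35]=3 grow→box=[35,38)
i=36: min(r-i=2, Z[1]=1)=1; Z[36]=1
i=37: min(r-i=1, Z[2]=0)=0; Z[37]=0
i=38: outside box; Z[38]=0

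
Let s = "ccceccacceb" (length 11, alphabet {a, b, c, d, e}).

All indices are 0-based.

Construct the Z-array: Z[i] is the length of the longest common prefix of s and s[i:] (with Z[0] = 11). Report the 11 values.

[11, 2, 1, 0, 2, 1, 0, 2, 1, 0, 0]

Z[0]=11
i=1: outside box; Z[1]=2 extend→box=[1,3)
i=2: min(r-i=1, Z[1]=2)=1; Z[2]=1
i=3: outside box; Z[3]=0
i=4: outside box; Z[4]=2 extend→box=[4,6)
i=5: min(r-i=1, Z[1]=2)=1; Z[5]=1
i=6: outside box; Z[6]=0
i=7: outside box; Z[7]=2 extend→box=[7,9)
i=8: min(r-i=1, Z[1]=2)=1; Z[8]=1
i=9: outside box; Z[9]=0
i=10: outside box; Z[10]=0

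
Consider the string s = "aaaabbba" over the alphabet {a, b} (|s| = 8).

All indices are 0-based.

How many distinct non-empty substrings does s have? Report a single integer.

rank→(start, suffix):
  0 → (7, 'a')
  1 → (0, 'aaaabbba')
  2 → (1, 'aaabbba')
  3 → (2, 'aabbba')
  4 → (3, 'abbba')
  5 → (6, 'ba')
  6 → (5, 'bba')
  7 → (4, 'bbba')

SA = [7, 0, 1, 2, 3, 6, 5, 4]
i: (SA[i-1],SA[i]) lcp shared
  1: (7,0) 1 'a'
  2: (0,1) 3 'aaa'
  3: (1,2) 2 'aa'
  4: (2,3) 1 'a'
  5: (3,6) 0 ''
  6: (6,5) 1 'b'
  7: (5,4) 2 'bb'

n(n+1)/2 = 8·9/2 = 36
Σ LCP = 0 + 1 + 3 + 2 + 1 + 0 + 1 + 2 = 10
distinct = 36 − 10 = 26

26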